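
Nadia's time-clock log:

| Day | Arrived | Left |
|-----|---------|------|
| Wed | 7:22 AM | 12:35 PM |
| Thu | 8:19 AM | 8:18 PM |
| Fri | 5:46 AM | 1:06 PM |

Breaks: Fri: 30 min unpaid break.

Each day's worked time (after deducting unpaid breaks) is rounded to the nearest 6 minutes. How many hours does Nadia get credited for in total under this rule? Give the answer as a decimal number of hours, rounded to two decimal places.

24.00 hours

Wed: 7:22 AM–12:35 PM = 5 h 13 min → rounds to 5 h 12 min
Thu: 8:19 AM–8:18 PM = 11 h 59 min → rounds to 12 h 0 min
Fri: 5:46 AM–1:06 PM = 7 h 20 min − 30 min = 6 h 50 min → rounds to 6 h 48 min
Total credited: 24 h 0 min.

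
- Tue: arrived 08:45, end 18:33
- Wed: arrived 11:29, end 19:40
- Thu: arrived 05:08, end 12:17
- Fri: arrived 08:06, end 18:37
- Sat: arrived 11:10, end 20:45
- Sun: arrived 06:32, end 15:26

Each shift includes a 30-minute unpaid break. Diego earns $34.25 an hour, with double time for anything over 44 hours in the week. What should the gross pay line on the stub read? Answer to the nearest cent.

$1995.63

Tue: 08:45–18:33 = 9 h 48 min; less 30 min break → 9 h 18 min
Wed: 11:29–19:40 = 8 h 11 min; less 30 min break → 7 h 41 min
Thu: 05:08–12:17 = 7 h 9 min; less 30 min break → 6 h 39 min
Fri: 08:06–18:37 = 10 h 31 min; less 30 min break → 10 h 1 min
Sat: 11:10–20:45 = 9 h 35 min; less 30 min break → 9 h 5 min
Sun: 06:32–15:26 = 8 h 54 min; less 30 min break → 8 h 24 min
Total worked: 51 h 8 min = 3068 min.
Regular 44 h 0 min = 2640 min at $34.25/h; overtime 7 h 8 min = 428 min at $68.50/h.
Pay = (2640 × $34.25 + 428 × $68.50) ÷ 60 = $1995.63.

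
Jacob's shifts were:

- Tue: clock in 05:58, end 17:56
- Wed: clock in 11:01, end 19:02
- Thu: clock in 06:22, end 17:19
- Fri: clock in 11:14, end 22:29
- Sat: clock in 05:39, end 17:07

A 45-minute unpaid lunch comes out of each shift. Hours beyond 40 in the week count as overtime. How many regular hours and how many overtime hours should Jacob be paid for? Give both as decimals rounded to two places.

Tue: 05:58–17:56 = 11 h 58 min; less 45 min break → 11 h 13 min
Wed: 11:01–19:02 = 8 h 1 min; less 45 min break → 7 h 16 min
Thu: 06:22–17:19 = 10 h 57 min; less 45 min break → 10 h 12 min
Fri: 11:14–22:29 = 11 h 15 min; less 45 min break → 10 h 30 min
Sat: 05:39–17:07 = 11 h 28 min; less 45 min break → 10 h 43 min
Total worked: 49 h 54 min = 49.90 h.
Threshold 40 h → overtime 9 h 54 min, regular 40 h 0 min.

Regular 40.00 hours, overtime 9.90 hours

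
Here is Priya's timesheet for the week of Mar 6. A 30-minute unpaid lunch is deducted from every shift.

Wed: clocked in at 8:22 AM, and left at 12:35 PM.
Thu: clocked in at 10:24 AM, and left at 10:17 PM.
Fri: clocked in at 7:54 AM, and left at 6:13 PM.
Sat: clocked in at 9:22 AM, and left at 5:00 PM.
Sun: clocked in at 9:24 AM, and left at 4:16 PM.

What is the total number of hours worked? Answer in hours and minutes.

38 h 25 min

Wed: 8:22 AM–12:35 PM = 4 h 13 min; less 30 min break → 3 h 43 min
Thu: 10:24 AM–10:17 PM = 11 h 53 min; less 30 min break → 11 h 23 min
Fri: 7:54 AM–6:13 PM = 10 h 19 min; less 30 min break → 9 h 49 min
Sat: 9:22 AM–5:00 PM = 7 h 38 min; less 30 min break → 7 h 8 min
Sun: 9:24 AM–4:16 PM = 6 h 52 min; less 30 min break → 6 h 22 min
Total: 3 h 43 min + 11 h 23 min + 9 h 49 min + 7 h 8 min + 6 h 22 min = 38 h 25 min.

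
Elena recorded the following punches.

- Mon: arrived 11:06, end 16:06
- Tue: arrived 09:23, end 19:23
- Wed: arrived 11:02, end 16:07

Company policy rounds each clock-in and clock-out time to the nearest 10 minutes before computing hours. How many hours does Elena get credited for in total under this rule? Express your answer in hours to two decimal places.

Mon: in 11:06→11:10, out 16:06→16:10; 5 h 0 min
Tue: in 09:23→09:20, out 19:23→19:20; 10 h 0 min
Wed: in 11:02→11:00, out 16:07→16:10; 5 h 10 min
Total credited: 20 h 10 min.

20.17 hours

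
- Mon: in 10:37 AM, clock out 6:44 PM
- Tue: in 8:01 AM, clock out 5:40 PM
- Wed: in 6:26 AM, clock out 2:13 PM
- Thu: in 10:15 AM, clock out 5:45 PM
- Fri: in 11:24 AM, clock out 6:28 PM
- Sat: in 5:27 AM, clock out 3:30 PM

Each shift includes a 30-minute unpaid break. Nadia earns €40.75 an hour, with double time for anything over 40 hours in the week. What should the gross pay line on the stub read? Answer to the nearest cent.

€2214.08

Mon: 10:37 AM–6:44 PM = 8 h 7 min; less 30 min break → 7 h 37 min
Tue: 8:01 AM–5:40 PM = 9 h 39 min; less 30 min break → 9 h 9 min
Wed: 6:26 AM–2:13 PM = 7 h 47 min; less 30 min break → 7 h 17 min
Thu: 10:15 AM–5:45 PM = 7 h 30 min; less 30 min break → 7 h 0 min
Fri: 11:24 AM–6:28 PM = 7 h 4 min; less 30 min break → 6 h 34 min
Sat: 5:27 AM–3:30 PM = 10 h 3 min; less 30 min break → 9 h 33 min
Total worked: 47 h 10 min = 2830 min.
Regular 40 h 0 min = 2400 min at €40.75/h; overtime 7 h 10 min = 430 min at €81.50/h.
Pay = (2400 × €40.75 + 430 × €81.50) ÷ 60 = €2214.08.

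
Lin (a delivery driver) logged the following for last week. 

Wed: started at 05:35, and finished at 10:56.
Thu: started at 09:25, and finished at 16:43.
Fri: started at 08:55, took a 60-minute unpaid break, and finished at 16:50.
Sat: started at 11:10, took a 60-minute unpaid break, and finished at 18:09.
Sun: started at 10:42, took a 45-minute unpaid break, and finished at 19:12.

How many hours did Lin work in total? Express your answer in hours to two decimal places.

Wed: 05:35–10:56 = 5 h 21 min
Thu: 09:25–16:43 = 7 h 18 min
Fri: 08:55–16:50 = 7 h 55 min; less 60 min break → 6 h 55 min
Sat: 11:10–18:09 = 6 h 59 min; less 60 min break → 5 h 59 min
Sun: 10:42–19:12 = 8 h 30 min; less 45 min break → 7 h 45 min
Total: 5 h 21 min + 7 h 18 min + 6 h 55 min + 5 h 59 min + 7 h 45 min = 33 h 18 min.

33.30 hours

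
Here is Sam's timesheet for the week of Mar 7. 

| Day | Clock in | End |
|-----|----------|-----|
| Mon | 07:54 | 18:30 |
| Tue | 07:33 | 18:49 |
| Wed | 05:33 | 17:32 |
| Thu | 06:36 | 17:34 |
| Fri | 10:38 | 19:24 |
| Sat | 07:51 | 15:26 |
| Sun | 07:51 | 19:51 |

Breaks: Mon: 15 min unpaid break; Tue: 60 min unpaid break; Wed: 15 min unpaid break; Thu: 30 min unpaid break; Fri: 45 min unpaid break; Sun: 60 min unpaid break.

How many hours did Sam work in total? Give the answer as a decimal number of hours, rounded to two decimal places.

69.42 hours

Mon: 07:54–18:30 = 10 h 36 min; less 15 min break → 10 h 21 min
Tue: 07:33–18:49 = 11 h 16 min; less 60 min break → 10 h 16 min
Wed: 05:33–17:32 = 11 h 59 min; less 15 min break → 11 h 44 min
Thu: 06:36–17:34 = 10 h 58 min; less 30 min break → 10 h 28 min
Fri: 10:38–19:24 = 8 h 46 min; less 45 min break → 8 h 1 min
Sat: 07:51–15:26 = 7 h 35 min
Sun: 07:51–19:51 = 12 h 0 min; less 60 min break → 11 h 0 min
Total: 10 h 21 min + 10 h 16 min + 11 h 44 min + 10 h 28 min + 8 h 1 min + 7 h 35 min + 11 h 0 min = 69 h 25 min.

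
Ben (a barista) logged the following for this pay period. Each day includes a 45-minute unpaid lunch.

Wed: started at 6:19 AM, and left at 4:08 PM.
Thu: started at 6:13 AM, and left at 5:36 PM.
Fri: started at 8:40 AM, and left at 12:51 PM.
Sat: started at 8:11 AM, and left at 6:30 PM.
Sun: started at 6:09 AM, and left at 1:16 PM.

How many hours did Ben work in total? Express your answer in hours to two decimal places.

39.07 hours

Wed: 6:19 AM–4:08 PM = 9 h 49 min; less 45 min break → 9 h 4 min
Thu: 6:13 AM–5:36 PM = 11 h 23 min; less 45 min break → 10 h 38 min
Fri: 8:40 AM–12:51 PM = 4 h 11 min; less 45 min break → 3 h 26 min
Sat: 8:11 AM–6:30 PM = 10 h 19 min; less 45 min break → 9 h 34 min
Sun: 6:09 AM–1:16 PM = 7 h 7 min; less 45 min break → 6 h 22 min
Total: 9 h 4 min + 10 h 38 min + 3 h 26 min + 9 h 34 min + 6 h 22 min = 39 h 4 min.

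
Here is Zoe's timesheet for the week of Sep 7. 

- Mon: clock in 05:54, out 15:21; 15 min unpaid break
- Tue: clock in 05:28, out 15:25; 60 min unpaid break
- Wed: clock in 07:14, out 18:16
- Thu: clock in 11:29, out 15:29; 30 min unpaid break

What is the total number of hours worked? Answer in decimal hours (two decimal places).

32.68 hours

Mon: 05:54–15:21 = 9 h 27 min; less 15 min break → 9 h 12 min
Tue: 05:28–15:25 = 9 h 57 min; less 60 min break → 8 h 57 min
Wed: 07:14–18:16 = 11 h 2 min
Thu: 11:29–15:29 = 4 h 0 min; less 30 min break → 3 h 30 min
Total: 9 h 12 min + 8 h 57 min + 11 h 2 min + 3 h 30 min = 32 h 41 min.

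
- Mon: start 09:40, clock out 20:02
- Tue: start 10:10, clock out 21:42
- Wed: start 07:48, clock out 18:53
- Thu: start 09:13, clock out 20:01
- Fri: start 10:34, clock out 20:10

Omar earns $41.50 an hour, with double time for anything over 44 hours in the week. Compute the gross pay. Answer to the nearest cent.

Mon: 09:40–20:02 = 10 h 22 min
Tue: 10:10–21:42 = 11 h 32 min
Wed: 07:48–18:53 = 11 h 5 min
Thu: 09:13–20:01 = 10 h 48 min
Fri: 10:34–20:10 = 9 h 36 min
Total worked: 53 h 23 min = 3203 min.
Regular 44 h 0 min = 2640 min at $41.50/h; overtime 9 h 23 min = 563 min at $83.00/h.
Pay = (2640 × $41.50 + 563 × $83.00) ÷ 60 = $2604.82.

$2604.82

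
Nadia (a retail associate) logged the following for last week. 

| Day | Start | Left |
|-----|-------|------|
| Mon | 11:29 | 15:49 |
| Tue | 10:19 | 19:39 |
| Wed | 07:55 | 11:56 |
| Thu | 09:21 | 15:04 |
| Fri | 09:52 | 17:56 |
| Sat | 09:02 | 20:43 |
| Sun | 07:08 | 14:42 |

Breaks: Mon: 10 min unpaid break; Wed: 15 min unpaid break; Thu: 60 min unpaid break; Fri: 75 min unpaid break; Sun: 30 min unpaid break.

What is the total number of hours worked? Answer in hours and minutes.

Mon: 11:29–15:49 = 4 h 20 min; less 10 min break → 4 h 10 min
Tue: 10:19–19:39 = 9 h 20 min
Wed: 07:55–11:56 = 4 h 1 min; less 15 min break → 3 h 46 min
Thu: 09:21–15:04 = 5 h 43 min; less 60 min break → 4 h 43 min
Fri: 09:52–17:56 = 8 h 4 min; less 75 min break → 6 h 49 min
Sat: 09:02–20:43 = 11 h 41 min
Sun: 07:08–14:42 = 7 h 34 min; less 30 min break → 7 h 4 min
Total: 4 h 10 min + 9 h 20 min + 3 h 46 min + 4 h 43 min + 6 h 49 min + 11 h 41 min + 7 h 4 min = 47 h 33 min.

47 h 33 min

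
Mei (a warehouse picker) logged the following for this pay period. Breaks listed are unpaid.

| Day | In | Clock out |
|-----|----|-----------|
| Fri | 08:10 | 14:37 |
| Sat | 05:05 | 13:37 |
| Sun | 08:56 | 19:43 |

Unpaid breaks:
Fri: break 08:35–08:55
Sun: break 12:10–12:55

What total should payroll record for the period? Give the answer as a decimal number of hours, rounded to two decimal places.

24.68 hours

Fri: 08:10–14:37 = 6 h 27 min; less 20 min break → 6 h 7 min
Sat: 05:05–13:37 = 8 h 32 min
Sun: 08:56–19:43 = 10 h 47 min; less 45 min break → 10 h 2 min
Total: 6 h 7 min + 8 h 32 min + 10 h 2 min = 24 h 41 min.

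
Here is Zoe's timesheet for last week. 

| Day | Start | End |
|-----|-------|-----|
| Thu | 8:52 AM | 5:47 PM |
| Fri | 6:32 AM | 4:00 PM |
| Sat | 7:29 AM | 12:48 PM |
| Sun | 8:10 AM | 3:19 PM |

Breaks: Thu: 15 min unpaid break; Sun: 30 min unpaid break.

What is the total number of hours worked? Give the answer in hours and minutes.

30 h 6 min

Thu: 8:52 AM–5:47 PM = 8 h 55 min; less 15 min break → 8 h 40 min
Fri: 6:32 AM–4:00 PM = 9 h 28 min
Sat: 7:29 AM–12:48 PM = 5 h 19 min
Sun: 8:10 AM–3:19 PM = 7 h 9 min; less 30 min break → 6 h 39 min
Total: 8 h 40 min + 9 h 28 min + 5 h 19 min + 6 h 39 min = 30 h 6 min.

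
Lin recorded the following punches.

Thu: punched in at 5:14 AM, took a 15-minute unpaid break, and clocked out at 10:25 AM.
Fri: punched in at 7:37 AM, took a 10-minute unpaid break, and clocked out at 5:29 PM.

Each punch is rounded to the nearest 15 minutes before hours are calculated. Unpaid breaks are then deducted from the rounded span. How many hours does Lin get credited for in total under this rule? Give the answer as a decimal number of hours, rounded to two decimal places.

Thu: in 5:14 AM→5:15 AM, out 10:25 AM→10:30 AM; 5 h 15 min − 15 min = 5 h 0 min
Fri: in 7:37 AM→7:30 AM, out 5:29 PM→5:30 PM; 10 h 0 min − 10 min = 9 h 50 min
Total credited: 14 h 50 min.

14.83 hours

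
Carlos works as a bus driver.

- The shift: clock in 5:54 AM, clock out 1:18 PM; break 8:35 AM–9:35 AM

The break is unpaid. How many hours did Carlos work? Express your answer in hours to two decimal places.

The shift: 5:54 AM–1:18 PM = 7 h 24 min; less 60 min break → 6 h 24 min

6.40 hours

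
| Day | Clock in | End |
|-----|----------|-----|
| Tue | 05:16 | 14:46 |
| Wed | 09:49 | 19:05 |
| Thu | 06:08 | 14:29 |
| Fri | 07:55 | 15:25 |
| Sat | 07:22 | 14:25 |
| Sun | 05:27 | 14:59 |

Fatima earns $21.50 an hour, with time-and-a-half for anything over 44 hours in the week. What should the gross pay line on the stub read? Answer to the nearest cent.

Tue: 05:16–14:46 = 9 h 30 min
Wed: 09:49–19:05 = 9 h 16 min
Thu: 06:08–14:29 = 8 h 21 min
Fri: 07:55–15:25 = 7 h 30 min
Sat: 07:22–14:25 = 7 h 3 min
Sun: 05:27–14:59 = 9 h 32 min
Total worked: 51 h 12 min = 3072 min.
Regular 44 h 0 min = 2640 min at $21.50/h; overtime 7 h 12 min = 432 min at $32.25/h.
Pay = (2640 × $21.50 + 432 × $32.25) ÷ 60 = $1178.20.

$1178.20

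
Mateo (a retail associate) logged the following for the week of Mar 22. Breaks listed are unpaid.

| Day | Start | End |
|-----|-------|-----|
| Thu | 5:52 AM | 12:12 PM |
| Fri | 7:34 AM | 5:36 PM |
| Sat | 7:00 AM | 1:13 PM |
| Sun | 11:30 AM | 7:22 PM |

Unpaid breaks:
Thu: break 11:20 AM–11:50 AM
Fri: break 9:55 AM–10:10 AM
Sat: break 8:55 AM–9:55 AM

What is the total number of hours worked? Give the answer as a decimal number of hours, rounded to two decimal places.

28.70 hours

Thu: 5:52 AM–12:12 PM = 6 h 20 min; less 30 min break → 5 h 50 min
Fri: 7:34 AM–5:36 PM = 10 h 2 min; less 15 min break → 9 h 47 min
Sat: 7:00 AM–1:13 PM = 6 h 13 min; less 60 min break → 5 h 13 min
Sun: 11:30 AM–7:22 PM = 7 h 52 min
Total: 5 h 50 min + 9 h 47 min + 5 h 13 min + 7 h 52 min = 28 h 42 min.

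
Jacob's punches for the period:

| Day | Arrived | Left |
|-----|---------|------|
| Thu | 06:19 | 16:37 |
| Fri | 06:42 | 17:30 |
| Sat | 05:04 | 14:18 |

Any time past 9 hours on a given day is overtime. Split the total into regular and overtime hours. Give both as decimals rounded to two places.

Regular 27.00 hours, overtime 3.33 hours

Thu: 06:19–16:37 = 10 h 18 min
Fri: 06:42–17:30 = 10 h 48 min
Sat: 05:04–14:18 = 9 h 14 min
Thu reg 9 h 0 min / OT 1 h 18 min; Fri reg 9 h 0 min / OT 1 h 48 min; Sat reg 9 h 0 min / OT 0 h 14 min.
Totals: regular 27 h 0 min, overtime 3 h 20 min.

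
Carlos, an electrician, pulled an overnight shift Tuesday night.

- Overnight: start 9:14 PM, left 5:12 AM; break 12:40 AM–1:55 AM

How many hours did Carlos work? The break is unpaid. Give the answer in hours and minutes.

Overnight: 9:14 PM → midnight = 2 h 46 min; midnight → 5:12 AM = 5 h 12 min; span 7 h 58 min; less 75 min break → 6 h 43 min

6 h 43 min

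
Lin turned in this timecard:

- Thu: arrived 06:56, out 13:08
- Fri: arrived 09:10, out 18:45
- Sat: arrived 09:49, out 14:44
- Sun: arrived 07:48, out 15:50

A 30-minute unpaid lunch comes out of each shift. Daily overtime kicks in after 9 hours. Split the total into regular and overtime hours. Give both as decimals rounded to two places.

Thu: 06:56–13:08 = 6 h 12 min; less 30 min break → 5 h 42 min
Fri: 09:10–18:45 = 9 h 35 min; less 30 min break → 9 h 5 min
Sat: 09:49–14:44 = 4 h 55 min; less 30 min break → 4 h 25 min
Sun: 07:48–15:50 = 8 h 2 min; less 30 min break → 7 h 32 min
Thu reg 5 h 42 min / OT 0 h 0 min; Fri reg 9 h 0 min / OT 0 h 5 min; Sat reg 4 h 25 min / OT 0 h 0 min; Sun reg 7 h 32 min / OT 0 h 0 min.
Totals: regular 26 h 39 min, overtime 0 h 5 min.

Regular 26.65 hours, overtime 0.08 hours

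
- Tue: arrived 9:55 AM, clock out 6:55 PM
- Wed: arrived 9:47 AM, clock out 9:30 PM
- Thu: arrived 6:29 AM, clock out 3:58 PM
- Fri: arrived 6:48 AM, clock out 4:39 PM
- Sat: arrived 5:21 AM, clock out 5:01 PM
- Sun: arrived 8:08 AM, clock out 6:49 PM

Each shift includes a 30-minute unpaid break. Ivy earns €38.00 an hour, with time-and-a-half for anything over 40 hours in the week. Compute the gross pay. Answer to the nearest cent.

€2625.80

Tue: 9:55 AM–6:55 PM = 9 h 0 min; less 30 min break → 8 h 30 min
Wed: 9:47 AM–9:30 PM = 11 h 43 min; less 30 min break → 11 h 13 min
Thu: 6:29 AM–3:58 PM = 9 h 29 min; less 30 min break → 8 h 59 min
Fri: 6:48 AM–4:39 PM = 9 h 51 min; less 30 min break → 9 h 21 min
Sat: 5:21 AM–5:01 PM = 11 h 40 min; less 30 min break → 11 h 10 min
Sun: 8:08 AM–6:49 PM = 10 h 41 min; less 30 min break → 10 h 11 min
Total worked: 59 h 24 min = 3564 min.
Regular 40 h 0 min = 2400 min at €38.00/h; overtime 19 h 24 min = 1164 min at €57.00/h.
Pay = (2400 × €38.00 + 1164 × €57.00) ÷ 60 = €2625.80.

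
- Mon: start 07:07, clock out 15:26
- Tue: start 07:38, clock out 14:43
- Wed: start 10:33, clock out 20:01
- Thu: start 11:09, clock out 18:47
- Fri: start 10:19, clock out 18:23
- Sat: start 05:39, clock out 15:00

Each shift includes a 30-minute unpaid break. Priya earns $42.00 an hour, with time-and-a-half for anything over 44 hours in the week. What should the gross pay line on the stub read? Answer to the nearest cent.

$2031.75

Mon: 07:07–15:26 = 8 h 19 min; less 30 min break → 7 h 49 min
Tue: 07:38–14:43 = 7 h 5 min; less 30 min break → 6 h 35 min
Wed: 10:33–20:01 = 9 h 28 min; less 30 min break → 8 h 58 min
Thu: 11:09–18:47 = 7 h 38 min; less 30 min break → 7 h 8 min
Fri: 10:19–18:23 = 8 h 4 min; less 30 min break → 7 h 34 min
Sat: 05:39–15:00 = 9 h 21 min; less 30 min break → 8 h 51 min
Total worked: 46 h 55 min = 2815 min.
Regular 44 h 0 min = 2640 min at $42.00/h; overtime 2 h 55 min = 175 min at $63.00/h.
Pay = (2640 × $42.00 + 175 × $63.00) ÷ 60 = $2031.75.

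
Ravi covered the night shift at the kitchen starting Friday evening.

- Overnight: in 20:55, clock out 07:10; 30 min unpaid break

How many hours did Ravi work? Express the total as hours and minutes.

9 h 45 min

Overnight: 20:55 → midnight = 3 h 5 min; midnight → 07:10 = 7 h 10 min; span 10 h 15 min; less 30 min break → 9 h 45 min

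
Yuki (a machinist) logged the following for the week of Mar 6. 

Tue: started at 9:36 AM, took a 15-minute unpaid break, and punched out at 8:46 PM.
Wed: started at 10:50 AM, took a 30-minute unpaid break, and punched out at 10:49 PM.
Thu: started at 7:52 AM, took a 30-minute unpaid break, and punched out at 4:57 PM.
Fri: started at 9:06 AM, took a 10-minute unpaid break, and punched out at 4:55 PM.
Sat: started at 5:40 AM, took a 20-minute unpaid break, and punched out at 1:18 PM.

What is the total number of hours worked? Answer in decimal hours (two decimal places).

Tue: 9:36 AM–8:46 PM = 11 h 10 min; less 15 min break → 10 h 55 min
Wed: 10:50 AM–10:49 PM = 11 h 59 min; less 30 min break → 11 h 29 min
Thu: 7:52 AM–4:57 PM = 9 h 5 min; less 30 min break → 8 h 35 min
Fri: 9:06 AM–4:55 PM = 7 h 49 min; less 10 min break → 7 h 39 min
Sat: 5:40 AM–1:18 PM = 7 h 38 min; less 20 min break → 7 h 18 min
Total: 10 h 55 min + 11 h 29 min + 8 h 35 min + 7 h 39 min + 7 h 18 min = 45 h 56 min.

45.93 hours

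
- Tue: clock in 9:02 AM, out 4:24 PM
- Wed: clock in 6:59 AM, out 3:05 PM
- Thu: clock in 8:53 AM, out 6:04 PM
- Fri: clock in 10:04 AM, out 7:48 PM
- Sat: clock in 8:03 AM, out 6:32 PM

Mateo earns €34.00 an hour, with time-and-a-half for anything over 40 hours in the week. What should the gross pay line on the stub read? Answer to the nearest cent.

Tue: 9:02 AM–4:24 PM = 7 h 22 min
Wed: 6:59 AM–3:05 PM = 8 h 6 min
Thu: 8:53 AM–6:04 PM = 9 h 11 min
Fri: 10:04 AM–7:48 PM = 9 h 44 min
Sat: 8:03 AM–6:32 PM = 10 h 29 min
Total worked: 44 h 52 min = 2692 min.
Regular 40 h 0 min = 2400 min at €34.00/h; overtime 4 h 52 min = 292 min at €51.00/h.
Pay = (2400 × €34.00 + 292 × €51.00) ÷ 60 = €1608.20.

€1608.20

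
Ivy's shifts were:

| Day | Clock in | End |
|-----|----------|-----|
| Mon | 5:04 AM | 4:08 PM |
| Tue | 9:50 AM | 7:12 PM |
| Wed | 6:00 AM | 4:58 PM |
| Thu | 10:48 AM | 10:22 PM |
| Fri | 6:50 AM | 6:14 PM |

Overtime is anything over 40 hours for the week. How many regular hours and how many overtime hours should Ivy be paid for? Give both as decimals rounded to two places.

Mon: 5:04 AM–4:08 PM = 11 h 4 min
Tue: 9:50 AM–7:12 PM = 9 h 22 min
Wed: 6:00 AM–4:58 PM = 10 h 58 min
Thu: 10:48 AM–10:22 PM = 11 h 34 min
Fri: 6:50 AM–6:14 PM = 11 h 24 min
Total worked: 54 h 22 min = 54.37 h.
Threshold 40 h → overtime 14 h 22 min, regular 40 h 0 min.

Regular 40.00 hours, overtime 14.37 hours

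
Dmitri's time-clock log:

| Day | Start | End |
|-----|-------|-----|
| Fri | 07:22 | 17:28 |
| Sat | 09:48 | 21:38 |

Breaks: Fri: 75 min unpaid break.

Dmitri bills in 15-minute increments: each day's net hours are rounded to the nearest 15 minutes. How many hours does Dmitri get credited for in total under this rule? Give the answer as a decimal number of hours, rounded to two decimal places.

20.50 hours

Fri: 07:22–17:28 = 10 h 6 min − 75 min = 8 h 51 min → rounds to 8 h 45 min
Sat: 09:48–21:38 = 11 h 50 min → rounds to 11 h 45 min
Total credited: 20 h 30 min.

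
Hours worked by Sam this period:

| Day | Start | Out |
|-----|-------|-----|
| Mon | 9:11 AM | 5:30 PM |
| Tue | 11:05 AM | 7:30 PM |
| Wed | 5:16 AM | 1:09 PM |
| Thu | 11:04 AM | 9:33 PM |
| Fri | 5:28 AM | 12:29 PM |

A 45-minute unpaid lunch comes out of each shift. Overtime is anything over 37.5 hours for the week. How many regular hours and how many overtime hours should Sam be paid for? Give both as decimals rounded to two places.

Regular 37.50 hours, overtime 0.87 hours

Mon: 9:11 AM–5:30 PM = 8 h 19 min; less 45 min break → 7 h 34 min
Tue: 11:05 AM–7:30 PM = 8 h 25 min; less 45 min break → 7 h 40 min
Wed: 5:16 AM–1:09 PM = 7 h 53 min; less 45 min break → 7 h 8 min
Thu: 11:04 AM–9:33 PM = 10 h 29 min; less 45 min break → 9 h 44 min
Fri: 5:28 AM–12:29 PM = 7 h 1 min; less 45 min break → 6 h 16 min
Total worked: 38 h 22 min = 38.37 h.
Threshold 37.5 h → overtime 0 h 52 min, regular 37 h 30 min.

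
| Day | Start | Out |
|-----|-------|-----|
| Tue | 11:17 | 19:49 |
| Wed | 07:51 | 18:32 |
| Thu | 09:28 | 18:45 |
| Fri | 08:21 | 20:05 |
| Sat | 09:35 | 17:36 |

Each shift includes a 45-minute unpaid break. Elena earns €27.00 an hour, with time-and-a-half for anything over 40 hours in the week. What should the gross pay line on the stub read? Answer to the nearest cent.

Tue: 11:17–19:49 = 8 h 32 min; less 45 min break → 7 h 47 min
Wed: 07:51–18:32 = 10 h 41 min; less 45 min break → 9 h 56 min
Thu: 09:28–18:45 = 9 h 17 min; less 45 min break → 8 h 32 min
Fri: 08:21–20:05 = 11 h 44 min; less 45 min break → 10 h 59 min
Sat: 09:35–17:36 = 8 h 1 min; less 45 min break → 7 h 16 min
Total worked: 44 h 30 min = 2670 min.
Regular 40 h 0 min = 2400 min at €27.00/h; overtime 4 h 30 min = 270 min at €40.50/h.
Pay = (2400 × €27.00 + 270 × €40.50) ÷ 60 = €1262.25.

€1262.25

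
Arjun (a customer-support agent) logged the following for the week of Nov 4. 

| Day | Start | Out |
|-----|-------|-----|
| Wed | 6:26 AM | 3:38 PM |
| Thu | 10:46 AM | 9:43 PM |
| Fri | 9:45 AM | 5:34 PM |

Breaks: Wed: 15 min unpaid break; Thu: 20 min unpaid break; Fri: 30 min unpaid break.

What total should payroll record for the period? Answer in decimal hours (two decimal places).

Wed: 6:26 AM–3:38 PM = 9 h 12 min; less 15 min break → 8 h 57 min
Thu: 10:46 AM–9:43 PM = 10 h 57 min; less 20 min break → 10 h 37 min
Fri: 9:45 AM–5:34 PM = 7 h 49 min; less 30 min break → 7 h 19 min
Total: 8 h 57 min + 10 h 37 min + 7 h 19 min = 26 h 53 min.

26.88 hours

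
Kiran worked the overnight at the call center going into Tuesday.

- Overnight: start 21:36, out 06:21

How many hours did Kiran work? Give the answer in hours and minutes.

Overnight: 21:36 → midnight = 2 h 24 min; midnight → 06:21 = 6 h 21 min; span 8 h 45 min

8 h 45 min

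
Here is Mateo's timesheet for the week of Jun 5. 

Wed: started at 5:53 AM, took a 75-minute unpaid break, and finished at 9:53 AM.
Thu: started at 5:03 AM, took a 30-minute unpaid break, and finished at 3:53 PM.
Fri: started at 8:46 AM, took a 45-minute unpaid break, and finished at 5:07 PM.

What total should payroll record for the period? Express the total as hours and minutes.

20 h 41 min

Wed: 5:53 AM–9:53 AM = 4 h 0 min; less 75 min break → 2 h 45 min
Thu: 5:03 AM–3:53 PM = 10 h 50 min; less 30 min break → 10 h 20 min
Fri: 8:46 AM–5:07 PM = 8 h 21 min; less 45 min break → 7 h 36 min
Total: 2 h 45 min + 10 h 20 min + 7 h 36 min = 20 h 41 min.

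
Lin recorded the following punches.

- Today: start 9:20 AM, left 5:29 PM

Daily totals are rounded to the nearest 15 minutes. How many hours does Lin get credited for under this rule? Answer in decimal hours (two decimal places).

Today: 9:20 AM–5:29 PM = 8 h 9 min → rounds to 8 h 15 min

8.25 hours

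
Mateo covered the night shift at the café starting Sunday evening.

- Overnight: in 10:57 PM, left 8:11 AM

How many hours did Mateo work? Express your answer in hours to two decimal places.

9.23 hours

Overnight: 10:57 PM → midnight = 1 h 3 min; midnight → 8:11 AM = 8 h 11 min; span 9 h 14 min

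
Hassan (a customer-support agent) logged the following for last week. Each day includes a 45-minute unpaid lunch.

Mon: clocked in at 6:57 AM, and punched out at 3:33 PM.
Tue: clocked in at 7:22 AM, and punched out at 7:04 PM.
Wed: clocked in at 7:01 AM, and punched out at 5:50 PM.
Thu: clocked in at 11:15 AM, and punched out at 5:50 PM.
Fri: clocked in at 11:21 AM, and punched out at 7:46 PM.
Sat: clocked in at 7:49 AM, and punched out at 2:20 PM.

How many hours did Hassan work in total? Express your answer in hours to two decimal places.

Mon: 6:57 AM–3:33 PM = 8 h 36 min; less 45 min break → 7 h 51 min
Tue: 7:22 AM–7:04 PM = 11 h 42 min; less 45 min break → 10 h 57 min
Wed: 7:01 AM–5:50 PM = 10 h 49 min; less 45 min break → 10 h 4 min
Thu: 11:15 AM–5:50 PM = 6 h 35 min; less 45 min break → 5 h 50 min
Fri: 11:21 AM–7:46 PM = 8 h 25 min; less 45 min break → 7 h 40 min
Sat: 7:49 AM–2:20 PM = 6 h 31 min; less 45 min break → 5 h 46 min
Total: 7 h 51 min + 10 h 57 min + 10 h 4 min + 5 h 50 min + 7 h 40 min + 5 h 46 min = 48 h 8 min.

48.13 hours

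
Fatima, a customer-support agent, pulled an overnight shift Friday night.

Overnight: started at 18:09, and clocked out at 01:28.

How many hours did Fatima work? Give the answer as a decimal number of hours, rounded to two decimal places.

Overnight: 18:09 → midnight = 5 h 51 min; midnight → 01:28 = 1 h 28 min; span 7 h 19 min

7.32 hours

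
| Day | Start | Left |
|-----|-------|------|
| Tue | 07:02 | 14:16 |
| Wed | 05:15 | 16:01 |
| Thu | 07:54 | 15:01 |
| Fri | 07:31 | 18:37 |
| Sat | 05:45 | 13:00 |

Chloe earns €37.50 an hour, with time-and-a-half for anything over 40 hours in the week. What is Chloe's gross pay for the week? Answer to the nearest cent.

Tue: 07:02–14:16 = 7 h 14 min
Wed: 05:15–16:01 = 10 h 46 min
Thu: 07:54–15:01 = 7 h 7 min
Fri: 07:31–18:37 = 11 h 6 min
Sat: 05:45–13:00 = 7 h 15 min
Total worked: 43 h 28 min = 2608 min.
Regular 40 h 0 min = 2400 min at €37.50/h; overtime 3 h 28 min = 208 min at €56.25/h.
Pay = (2400 × €37.50 + 208 × €56.25) ÷ 60 = €1695.00.

€1695.00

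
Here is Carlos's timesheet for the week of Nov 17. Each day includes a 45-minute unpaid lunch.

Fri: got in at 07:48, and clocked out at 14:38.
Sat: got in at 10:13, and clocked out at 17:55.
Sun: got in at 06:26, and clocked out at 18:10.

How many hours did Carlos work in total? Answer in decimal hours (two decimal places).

Fri: 07:48–14:38 = 6 h 50 min; less 45 min break → 6 h 5 min
Sat: 10:13–17:55 = 7 h 42 min; less 45 min break → 6 h 57 min
Sun: 06:26–18:10 = 11 h 44 min; less 45 min break → 10 h 59 min
Total: 6 h 5 min + 6 h 57 min + 10 h 59 min = 24 h 1 min.

24.02 hours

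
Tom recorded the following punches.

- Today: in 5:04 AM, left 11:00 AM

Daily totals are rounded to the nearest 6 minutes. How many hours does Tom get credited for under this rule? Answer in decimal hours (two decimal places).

5.90 hours

Today: 5:04 AM–11:00 AM = 5 h 56 min → rounds to 5 h 54 min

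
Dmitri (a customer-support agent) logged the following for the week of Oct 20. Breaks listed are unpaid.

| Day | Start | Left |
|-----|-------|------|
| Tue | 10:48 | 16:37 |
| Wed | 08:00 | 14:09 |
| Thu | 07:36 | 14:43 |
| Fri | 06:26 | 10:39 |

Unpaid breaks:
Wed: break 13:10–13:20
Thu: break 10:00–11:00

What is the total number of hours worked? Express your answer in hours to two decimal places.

22.13 hours

Tue: 10:48–16:37 = 5 h 49 min
Wed: 08:00–14:09 = 6 h 9 min; less 10 min break → 5 h 59 min
Thu: 07:36–14:43 = 7 h 7 min; less 60 min break → 6 h 7 min
Fri: 06:26–10:39 = 4 h 13 min
Total: 5 h 49 min + 5 h 59 min + 6 h 7 min + 4 h 13 min = 22 h 8 min.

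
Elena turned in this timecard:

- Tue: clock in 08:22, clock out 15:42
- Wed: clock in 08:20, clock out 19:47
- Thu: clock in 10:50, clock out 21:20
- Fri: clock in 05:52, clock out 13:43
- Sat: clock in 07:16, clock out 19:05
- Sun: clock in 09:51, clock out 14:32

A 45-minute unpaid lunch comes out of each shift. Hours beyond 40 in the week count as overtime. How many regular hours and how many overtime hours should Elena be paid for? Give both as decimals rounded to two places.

Regular 40.00 hours, overtime 9.13 hours

Tue: 08:22–15:42 = 7 h 20 min; less 45 min break → 6 h 35 min
Wed: 08:20–19:47 = 11 h 27 min; less 45 min break → 10 h 42 min
Thu: 10:50–21:20 = 10 h 30 min; less 45 min break → 9 h 45 min
Fri: 05:52–13:43 = 7 h 51 min; less 45 min break → 7 h 6 min
Sat: 07:16–19:05 = 11 h 49 min; less 45 min break → 11 h 4 min
Sun: 09:51–14:32 = 4 h 41 min; less 45 min break → 3 h 56 min
Total worked: 49 h 8 min = 49.13 h.
Threshold 40 h → overtime 9 h 8 min, regular 40 h 0 min.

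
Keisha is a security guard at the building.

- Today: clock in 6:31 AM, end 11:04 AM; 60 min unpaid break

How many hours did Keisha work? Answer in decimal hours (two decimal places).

Today: 6:31 AM–11:04 AM = 4 h 33 min; less 60 min break → 3 h 33 min

3.55 hours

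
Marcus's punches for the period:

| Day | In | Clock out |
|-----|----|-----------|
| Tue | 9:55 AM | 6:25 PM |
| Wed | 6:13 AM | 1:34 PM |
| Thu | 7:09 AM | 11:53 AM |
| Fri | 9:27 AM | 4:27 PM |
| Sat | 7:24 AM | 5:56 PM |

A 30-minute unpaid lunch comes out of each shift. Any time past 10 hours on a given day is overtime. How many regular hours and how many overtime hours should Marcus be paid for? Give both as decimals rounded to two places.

Tue: 9:55 AM–6:25 PM = 8 h 30 min; less 30 min break → 8 h 0 min
Wed: 6:13 AM–1:34 PM = 7 h 21 min; less 30 min break → 6 h 51 min
Thu: 7:09 AM–11:53 AM = 4 h 44 min; less 30 min break → 4 h 14 min
Fri: 9:27 AM–4:27 PM = 7 h 0 min; less 30 min break → 6 h 30 min
Sat: 7:24 AM–5:56 PM = 10 h 32 min; less 30 min break → 10 h 2 min
Tue reg 8 h 0 min / OT 0 h 0 min; Wed reg 6 h 51 min / OT 0 h 0 min; Thu reg 4 h 14 min / OT 0 h 0 min; Fri reg 6 h 30 min / OT 0 h 0 min; Sat reg 10 h 0 min / OT 0 h 2 min.
Totals: regular 35 h 35 min, overtime 0 h 2 min.

Regular 35.58 hours, overtime 0.03 hours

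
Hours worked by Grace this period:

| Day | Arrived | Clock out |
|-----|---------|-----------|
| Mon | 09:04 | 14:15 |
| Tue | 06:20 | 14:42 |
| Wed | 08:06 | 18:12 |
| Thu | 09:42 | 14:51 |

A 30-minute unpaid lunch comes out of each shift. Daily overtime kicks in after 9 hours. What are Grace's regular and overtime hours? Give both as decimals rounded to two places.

Regular 26.20 hours, overtime 0.60 hours

Mon: 09:04–14:15 = 5 h 11 min; less 30 min break → 4 h 41 min
Tue: 06:20–14:42 = 8 h 22 min; less 30 min break → 7 h 52 min
Wed: 08:06–18:12 = 10 h 6 min; less 30 min break → 9 h 36 min
Thu: 09:42–14:51 = 5 h 9 min; less 30 min break → 4 h 39 min
Mon reg 4 h 41 min / OT 0 h 0 min; Tue reg 7 h 52 min / OT 0 h 0 min; Wed reg 9 h 0 min / OT 0 h 36 min; Thu reg 4 h 39 min / OT 0 h 0 min.
Totals: regular 26 h 12 min, overtime 0 h 36 min.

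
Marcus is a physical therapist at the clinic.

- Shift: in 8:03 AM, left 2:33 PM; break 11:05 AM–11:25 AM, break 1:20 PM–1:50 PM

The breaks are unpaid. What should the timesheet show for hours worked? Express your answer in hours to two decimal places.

Shift: 8:03 AM–2:33 PM = 6 h 30 min; less 50 min break → 5 h 40 min

5.67 hours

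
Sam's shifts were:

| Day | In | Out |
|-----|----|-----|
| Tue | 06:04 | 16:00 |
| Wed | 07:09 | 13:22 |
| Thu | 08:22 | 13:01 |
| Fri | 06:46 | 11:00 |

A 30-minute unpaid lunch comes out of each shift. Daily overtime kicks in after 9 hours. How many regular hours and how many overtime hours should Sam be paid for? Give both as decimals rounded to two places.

Regular 22.60 hours, overtime 0.43 hours

Tue: 06:04–16:00 = 9 h 56 min; less 30 min break → 9 h 26 min
Wed: 07:09–13:22 = 6 h 13 min; less 30 min break → 5 h 43 min
Thu: 08:22–13:01 = 4 h 39 min; less 30 min break → 4 h 9 min
Fri: 06:46–11:00 = 4 h 14 min; less 30 min break → 3 h 44 min
Tue reg 9 h 0 min / OT 0 h 26 min; Wed reg 5 h 43 min / OT 0 h 0 min; Thu reg 4 h 9 min / OT 0 h 0 min; Fri reg 3 h 44 min / OT 0 h 0 min.
Totals: regular 22 h 36 min, overtime 0 h 26 min.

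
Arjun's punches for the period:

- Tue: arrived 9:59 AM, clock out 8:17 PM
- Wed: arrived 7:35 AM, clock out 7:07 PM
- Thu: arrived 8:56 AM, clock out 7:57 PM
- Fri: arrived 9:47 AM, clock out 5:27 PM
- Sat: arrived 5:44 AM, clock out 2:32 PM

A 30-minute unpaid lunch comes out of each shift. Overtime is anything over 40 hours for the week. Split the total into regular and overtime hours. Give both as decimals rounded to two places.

Regular 40.00 hours, overtime 6.82 hours

Tue: 9:59 AM–8:17 PM = 10 h 18 min; less 30 min break → 9 h 48 min
Wed: 7:35 AM–7:07 PM = 11 h 32 min; less 30 min break → 11 h 2 min
Thu: 8:56 AM–7:57 PM = 11 h 1 min; less 30 min break → 10 h 31 min
Fri: 9:47 AM–5:27 PM = 7 h 40 min; less 30 min break → 7 h 10 min
Sat: 5:44 AM–2:32 PM = 8 h 48 min; less 30 min break → 8 h 18 min
Total worked: 46 h 49 min = 46.82 h.
Threshold 40 h → overtime 6 h 49 min, regular 40 h 0 min.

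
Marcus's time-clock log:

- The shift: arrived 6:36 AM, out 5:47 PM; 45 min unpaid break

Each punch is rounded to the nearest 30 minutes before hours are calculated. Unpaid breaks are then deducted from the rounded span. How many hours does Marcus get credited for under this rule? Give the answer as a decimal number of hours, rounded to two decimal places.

The shift: in 6:36 AM→6:30 AM, out 5:47 PM→6:00 PM; 11 h 30 min − 45 min = 10 h 45 min

10.75 hours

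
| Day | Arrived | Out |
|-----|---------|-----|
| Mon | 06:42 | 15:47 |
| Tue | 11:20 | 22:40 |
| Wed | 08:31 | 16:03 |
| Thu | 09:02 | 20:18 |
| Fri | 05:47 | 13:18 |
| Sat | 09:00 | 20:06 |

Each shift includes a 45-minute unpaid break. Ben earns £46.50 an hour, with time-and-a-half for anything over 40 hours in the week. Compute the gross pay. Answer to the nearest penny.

£2790.00

Mon: 06:42–15:47 = 9 h 5 min; less 45 min break → 8 h 20 min
Tue: 11:20–22:40 = 11 h 20 min; less 45 min break → 10 h 35 min
Wed: 08:31–16:03 = 7 h 32 min; less 45 min break → 6 h 47 min
Thu: 09:02–20:18 = 11 h 16 min; less 45 min break → 10 h 31 min
Fri: 05:47–13:18 = 7 h 31 min; less 45 min break → 6 h 46 min
Sat: 09:00–20:06 = 11 h 6 min; less 45 min break → 10 h 21 min
Total worked: 53 h 20 min = 3200 min.
Regular 40 h 0 min = 2400 min at £46.50/h; overtime 13 h 20 min = 800 min at £69.75/h.
Pay = (2400 × £46.50 + 800 × £69.75) ÷ 60 = £2790.00.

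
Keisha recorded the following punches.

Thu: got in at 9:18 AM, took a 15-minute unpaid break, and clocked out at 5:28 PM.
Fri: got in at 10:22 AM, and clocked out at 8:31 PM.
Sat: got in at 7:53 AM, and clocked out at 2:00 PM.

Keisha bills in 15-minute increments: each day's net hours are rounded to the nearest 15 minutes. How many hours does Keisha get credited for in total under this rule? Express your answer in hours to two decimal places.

24.25 hours

Thu: 9:18 AM–5:28 PM = 8 h 10 min − 15 min = 7 h 55 min → rounds to 8 h 0 min
Fri: 10:22 AM–8:31 PM = 10 h 9 min → rounds to 10 h 15 min
Sat: 7:53 AM–2:00 PM = 6 h 7 min → rounds to 6 h 0 min
Total credited: 24 h 15 min.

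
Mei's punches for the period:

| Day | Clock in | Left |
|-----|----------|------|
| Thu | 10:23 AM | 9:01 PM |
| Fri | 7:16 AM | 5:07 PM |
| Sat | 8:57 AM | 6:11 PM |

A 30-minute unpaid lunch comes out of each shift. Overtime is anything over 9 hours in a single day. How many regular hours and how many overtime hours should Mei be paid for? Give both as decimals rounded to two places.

Regular 26.73 hours, overtime 1.48 hours

Thu: 10:23 AM–9:01 PM = 10 h 38 min; less 30 min break → 10 h 8 min
Fri: 7:16 AM–5:07 PM = 9 h 51 min; less 30 min break → 9 h 21 min
Sat: 8:57 AM–6:11 PM = 9 h 14 min; less 30 min break → 8 h 44 min
Thu reg 9 h 0 min / OT 1 h 8 min; Fri reg 9 h 0 min / OT 0 h 21 min; Sat reg 8 h 44 min / OT 0 h 0 min.
Totals: regular 26 h 44 min, overtime 1 h 29 min.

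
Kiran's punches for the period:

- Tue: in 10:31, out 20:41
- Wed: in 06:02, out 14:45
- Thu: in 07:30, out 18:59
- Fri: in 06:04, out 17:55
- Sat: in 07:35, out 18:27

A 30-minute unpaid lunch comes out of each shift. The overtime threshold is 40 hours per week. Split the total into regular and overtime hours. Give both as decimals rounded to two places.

Regular 40.00 hours, overtime 10.58 hours

Tue: 10:31–20:41 = 10 h 10 min; less 30 min break → 9 h 40 min
Wed: 06:02–14:45 = 8 h 43 min; less 30 min break → 8 h 13 min
Thu: 07:30–18:59 = 11 h 29 min; less 30 min break → 10 h 59 min
Fri: 06:04–17:55 = 11 h 51 min; less 30 min break → 11 h 21 min
Sat: 07:35–18:27 = 10 h 52 min; less 30 min break → 10 h 22 min
Total worked: 50 h 35 min = 50.58 h.
Threshold 40 h → overtime 10 h 35 min, regular 40 h 0 min.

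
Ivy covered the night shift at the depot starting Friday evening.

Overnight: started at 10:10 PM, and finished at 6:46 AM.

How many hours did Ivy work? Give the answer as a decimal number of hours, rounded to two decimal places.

8.60 hours

Overnight: 10:10 PM → midnight = 1 h 50 min; midnight → 6:46 AM = 6 h 46 min; span 8 h 36 min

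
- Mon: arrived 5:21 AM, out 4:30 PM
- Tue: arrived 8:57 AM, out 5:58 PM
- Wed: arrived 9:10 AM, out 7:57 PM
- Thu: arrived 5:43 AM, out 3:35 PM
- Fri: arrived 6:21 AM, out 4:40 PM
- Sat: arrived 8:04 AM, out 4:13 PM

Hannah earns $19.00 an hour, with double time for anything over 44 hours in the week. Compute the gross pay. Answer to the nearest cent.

Mon: 5:21 AM–4:30 PM = 11 h 9 min
Tue: 8:57 AM–5:58 PM = 9 h 1 min
Wed: 9:10 AM–7:57 PM = 10 h 47 min
Thu: 5:43 AM–3:35 PM = 9 h 52 min
Fri: 6:21 AM–4:40 PM = 10 h 19 min
Sat: 8:04 AM–4:13 PM = 8 h 9 min
Total worked: 59 h 17 min = 3557 min.
Regular 44 h 0 min = 2640 min at $19.00/h; overtime 15 h 17 min = 917 min at $38.00/h.
Pay = (2640 × $19.00 + 917 × $38.00) ÷ 60 = $1416.77.

$1416.77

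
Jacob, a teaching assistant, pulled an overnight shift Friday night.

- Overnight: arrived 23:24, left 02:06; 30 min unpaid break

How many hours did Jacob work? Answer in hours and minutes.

2 h 12 min

Overnight: 23:24 → midnight = 0 h 36 min; midnight → 02:06 = 2 h 6 min; span 2 h 42 min; less 30 min break → 2 h 12 min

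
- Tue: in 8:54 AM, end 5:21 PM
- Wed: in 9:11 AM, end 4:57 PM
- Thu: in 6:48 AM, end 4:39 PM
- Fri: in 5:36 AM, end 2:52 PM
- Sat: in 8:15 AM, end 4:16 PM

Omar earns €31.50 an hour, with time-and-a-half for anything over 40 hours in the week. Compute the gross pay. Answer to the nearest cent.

€1418.29

Tue: 8:54 AM–5:21 PM = 8 h 27 min
Wed: 9:11 AM–4:57 PM = 7 h 46 min
Thu: 6:48 AM–4:39 PM = 9 h 51 min
Fri: 5:36 AM–2:52 PM = 9 h 16 min
Sat: 8:15 AM–4:16 PM = 8 h 1 min
Total worked: 43 h 21 min = 2601 min.
Regular 40 h 0 min = 2400 min at €31.50/h; overtime 3 h 21 min = 201 min at €47.25/h.
Pay = (2400 × €31.50 + 201 × €47.25) ÷ 60 = €1418.29.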